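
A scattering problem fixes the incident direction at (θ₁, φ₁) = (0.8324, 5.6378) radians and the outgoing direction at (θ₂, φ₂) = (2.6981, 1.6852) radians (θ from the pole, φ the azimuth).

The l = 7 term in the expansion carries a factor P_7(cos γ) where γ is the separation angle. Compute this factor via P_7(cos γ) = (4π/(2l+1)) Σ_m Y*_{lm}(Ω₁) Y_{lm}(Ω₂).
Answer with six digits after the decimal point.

0.333389

Term-by-term m-sum for l=7 (normalisation 4π/15 = 0.837758):
  term(m=-7) = -0.00007 + 0.00005j   from Y*(Ω₁)=-0.01171 + 0.05936j, Y(Ω₂)=0.00096 + 0.00093j
  term(m=-6) = -0.00033 + 0.00215j   from Y*(Ω₁)=-0.15344 + 0.13751j, Y(Ω₂)=0.00816 - 0.00669j
  term(m=-5) = 0.01244 + 0.01611j   from Y*(Ω₁)=-0.39549 + 0.03383j, Y(Ω₂)=-0.02776 - 0.04311j
  term(m=-4) = 0.07261 + 0.00746j   from Y*(Ω₁)=-0.36178 - 0.22684j, Y(Ω₂)=-0.15334 + 0.07552j
  term(m=-3) = 0.03228 - 0.02766j   from Y*(Ω₁)=-0.03919 - 0.10245j, Y(Ω₂)=0.13042 + 0.36497j
  term(m=-2) = -0.00860 + 0.16779j   from Y*(Ω₁)=-0.08730 + 0.30356j, Y(Ω₂)=0.51806 - 0.12065j
  term(m=-1) = 0.04269 + 0.04494j   from Y*(Ω₁)=-0.20933 + 0.15761j, Y(Ω₂)=-0.02700 - 0.23500j
  term(m=+0) = 0.09592 + 0.00000j   from Y*(Ω₁)=0.24643 + 0.00000j, Y(Ω₂)=0.38926 + 0.00000j
  term(m=+1) = 0.04269 - 0.04494j   from Y*(Ω₁)=0.20933 + 0.15761j, Y(Ω₂)=0.02700 - 0.23500j
  term(m=+2) = -0.00860 - 0.16779j   from Y*(Ω₁)=-0.08730 - 0.30356j, Y(Ω₂)=0.51806 + 0.12065j
  term(m=+3) = 0.03228 + 0.02766j   from Y*(Ω₁)=0.03919 - 0.10245j, Y(Ω₂)=-0.13042 + 0.36497j
  term(m=+4) = 0.07261 - 0.00746j   from Y*(Ω₁)=-0.36178 + 0.22684j, Y(Ω₂)=-0.15334 - 0.07552j
  term(m=+5) = 0.01244 - 0.01611j   from Y*(Ω₁)=0.39549 + 0.03383j, Y(Ω₂)=0.02776 - 0.04311j
  term(m=+6) = -0.00033 - 0.00215j   from Y*(Ω₁)=-0.15344 - 0.13751j, Y(Ω₂)=0.00816 + 0.00669j
  term(m=+7) = -0.00007 - 0.00005j   from Y*(Ω₁)=0.01171 + 0.05936j, Y(Ω₂)=-0.00096 + 0.00093j
Accumulated sum 0.39795 + 0.00000j; after 4π/(2l+1) scaling, 0.33339 + 0.00000j ⇒ P_7 = 0.333389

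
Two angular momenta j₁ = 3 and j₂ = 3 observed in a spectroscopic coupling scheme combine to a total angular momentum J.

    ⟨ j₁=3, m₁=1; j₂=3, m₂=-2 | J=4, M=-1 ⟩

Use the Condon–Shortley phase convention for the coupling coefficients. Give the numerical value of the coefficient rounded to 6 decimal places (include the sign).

triangle: 2!·4!·4!/11! = 1152/39916800
(j±m)!: 4!·2!·1!·5!·3!·5! = 4147200
prefactor² = (2J+1)·Δ·N² = 82944/77
  k=0: +1/(0!·2!·2!·1!·2!·3!) = 1/48
  k=1: −1/(1!·1!·1!·0!·3!·4!) = -1/144
Σ = 1/72  ⇒  CG² = 82944/77·(1/72)² = 16/77
CG = +√(16/77) = +0.455842

+0.455842  (= +√(16/77))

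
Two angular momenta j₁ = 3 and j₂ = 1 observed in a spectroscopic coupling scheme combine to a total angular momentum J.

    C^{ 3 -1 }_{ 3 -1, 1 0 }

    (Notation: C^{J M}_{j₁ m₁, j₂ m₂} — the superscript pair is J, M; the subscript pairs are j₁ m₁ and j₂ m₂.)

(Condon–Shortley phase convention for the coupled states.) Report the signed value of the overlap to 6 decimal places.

j₁+j₂−J=1  J+j₁−j₂=5  J−j₁+j₂=1  j₁+j₂+J+1=8
(j₁±m₁, j₂±m₂, J±M) = (2,4,1,1,2,4)
P² = 48
sum k=0..1:
  [0] +1/24 = 1/24
  [1] −1/12 = -1/12
S = -1/24
C² = P²·S² = 1/12 ; C = -0.288675

−√(1/12) ≈ -0.288675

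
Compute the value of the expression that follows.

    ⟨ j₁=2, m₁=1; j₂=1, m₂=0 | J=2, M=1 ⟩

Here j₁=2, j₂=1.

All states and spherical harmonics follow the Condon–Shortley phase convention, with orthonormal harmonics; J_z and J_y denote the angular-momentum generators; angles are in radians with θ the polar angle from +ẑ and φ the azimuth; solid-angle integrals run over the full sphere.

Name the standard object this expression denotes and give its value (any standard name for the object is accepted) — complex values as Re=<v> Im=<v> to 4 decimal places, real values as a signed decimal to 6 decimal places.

Clebsch–Gordan coefficient, +√(1/6) ≈ +0.408248

This is a Clebsch–Gordan (vector-coupling) coefficient.
triangle: 1!*3!*1!/6! = 6/720
(j±m)!: 3!*1!*1!*1!*3!*1! = 36
prefactor² = (2J+1)*Δ*N² = 3/2
  k=0: +1/(0!*1!*1!*1!*2!*0!) = 1/2
  k=1: −1/(1!*0!*0!*0!*3!*1!) = -1/6
Σ = 1/3  ⇒  CG² = 3/2*(1/3)² = 1/6
CG = +√(1/6) = +0.408248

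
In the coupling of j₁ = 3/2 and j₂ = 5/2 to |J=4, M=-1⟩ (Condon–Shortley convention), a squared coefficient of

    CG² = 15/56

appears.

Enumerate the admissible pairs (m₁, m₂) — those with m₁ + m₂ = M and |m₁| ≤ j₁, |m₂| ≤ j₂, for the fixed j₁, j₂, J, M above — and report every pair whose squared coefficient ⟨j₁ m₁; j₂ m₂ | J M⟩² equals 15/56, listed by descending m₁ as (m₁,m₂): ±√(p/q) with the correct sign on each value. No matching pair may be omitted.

(1/2,-3/2): +√(15/56)

Admissible pairs with m₁+m₂ = M = -1: (-3/2,1/2), (-1/2,-1/2), (1/2,-3/2), (3/2,-5/2)
  (m₁,m₂)=(3/2,-5/2): CG² = 1/56, CG = +√(1/56)
  (m₁,m₂)=(1/2,-3/2): CG² = 15/56, CG = +√(15/56)   ← matches the target
  (m₁,m₂)=(-1/2,-1/2): CG² = 15/28, CG = +√(15/28)
  (m₁,m₂)=(-3/2,1/2): CG² = 5/28, CG = +√(5/28)
Pairs with CG² = 15/56: (1/2,-3/2): +√(15/56)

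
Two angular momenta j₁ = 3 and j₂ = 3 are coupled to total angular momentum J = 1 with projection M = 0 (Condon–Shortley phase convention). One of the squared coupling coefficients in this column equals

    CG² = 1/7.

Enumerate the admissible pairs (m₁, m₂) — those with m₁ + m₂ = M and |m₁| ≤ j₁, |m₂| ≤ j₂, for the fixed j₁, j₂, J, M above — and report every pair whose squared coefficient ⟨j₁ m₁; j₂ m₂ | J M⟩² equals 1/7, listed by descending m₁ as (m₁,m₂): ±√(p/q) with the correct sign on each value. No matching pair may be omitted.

(2,-2): −√(1/7); (-2,2): +√(1/7)

Admissible pairs with m₁+m₂ = M = 0: (-3,3), (-2,2), (-1,1), (0,0), (1,-1), (2,-2), (3,-3)
  (m₁,m₂)=(3,-3): CG² = 9/28, CG = +√(9/28)
  (m₁,m₂)=(2,-2): CG² = 1/7, CG = −√(1/7)   ← matches the target
  (m₁,m₂)=(1,-1): CG² = 1/28, CG = +√(1/28)
  (m₁,m₂)=(0,0): CG² = 0/1, CG = 0
  (m₁,m₂)=(-1,1): CG² = 1/28, CG = −√(1/28)
  (m₁,m₂)=(-2,2): CG² = 1/7, CG = +√(1/7)   ← matches the target
  (m₁,m₂)=(-3,3): CG² = 9/28, CG = −√(9/28)
Pairs with CG² = 1/7: (2,-2): −√(1/7); (-2,2): +√(1/7)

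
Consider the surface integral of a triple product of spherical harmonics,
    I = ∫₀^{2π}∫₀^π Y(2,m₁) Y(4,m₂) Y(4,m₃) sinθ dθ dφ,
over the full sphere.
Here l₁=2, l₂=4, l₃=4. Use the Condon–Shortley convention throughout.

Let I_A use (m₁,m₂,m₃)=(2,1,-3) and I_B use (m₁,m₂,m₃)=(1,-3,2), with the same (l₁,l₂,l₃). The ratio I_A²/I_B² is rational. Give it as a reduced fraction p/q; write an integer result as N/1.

Same 2,4,4: normalisation and zero-m 3j drop out of the ratio.
A: Δ: 2! 2! 6! / 11! → 1/13860; sum: t=0:+1/480 = 1/480; 3j²(2 4 4; 2 1 -3) = Δ·Π!·Σ² = 3/110  (sign -1)
B: Δ: 2! 2! 6! / 11! → 1/13860; sum: t=0:+1/240 t=1:−1/1440 = 1/288; 3j²(2 4 4; 1 -3 2) = Δ·Π!·Σ² = 5/132  (sign +1)
I_A²/I_B² = (3/110)/(5/132) = 18/25

18/25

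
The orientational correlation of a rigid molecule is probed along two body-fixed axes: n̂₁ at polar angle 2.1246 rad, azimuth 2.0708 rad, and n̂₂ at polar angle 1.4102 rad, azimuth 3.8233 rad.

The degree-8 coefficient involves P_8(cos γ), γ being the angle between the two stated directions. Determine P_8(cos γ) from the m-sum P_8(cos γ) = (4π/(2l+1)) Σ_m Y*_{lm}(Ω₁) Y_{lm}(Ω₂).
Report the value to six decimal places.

-0.122201

Term-by-term m-sum for l=8 (normalisation 4π/17 = 0.739198):
  term(m=-8) = 0.00767 - 0.06514j   from Y*(Ω₁)=-0.09226 - 0.10683j, Y(Ω₂)=0.31378 + 0.34277j
  term(m=-7) = -0.10046 - 0.03095j   from Y*(Ω₁)=0.12248 - 0.32694j, Y(Ω₂)=-0.01792 - 0.30057j
  term(m=-6) = 0.04454 - 0.08542j   from Y*(Ω₁)=0.44423 - 0.06331j, Y(Ω₂)=0.12512 - 0.17447j
  term(m=-5) = -0.05500 - 0.04288j   from Y*(Ω₁)=0.13088 + 0.17522j, Y(Ω₂)=-0.30759 + 0.08412j
  term(m=-4) = -0.01956 + 0.01739j   from Y*(Ω₁)=0.08978 - 0.19617j, Y(Ω₂)=-0.11103 - 0.04889j
  term(m=-3) = 0.05614 + 0.09258j   from Y*(Ω₁)=0.34052 - 0.02414j, Y(Ω₂)=0.14486 + 0.28214j
  term(m=-2) = 0.00362 - 0.00138j   from Y*(Ω₁)=-0.02690 - 0.04190j, Y(Ω₂)=-0.01600 + 0.07606j
  term(m=-1) = -0.01964 - 0.10691j   from Y*(Ω₁)=0.16598 - 0.30382j, Y(Ω₂)=0.24381 - 0.19785j
  term(m=+0) = 0.00009 + 0.00000j   from Y*(Ω₁)=0.00136 + 0.00000j, Y(Ω₂)=0.06465 + 0.00000j
  term(m=+1) = -0.01964 + 0.10691j   from Y*(Ω₁)=-0.16598 - 0.30382j, Y(Ω₂)=-0.24381 - 0.19785j
  term(m=+2) = 0.00362 + 0.00138j   from Y*(Ω₁)=-0.02690 + 0.04190j, Y(Ω₂)=-0.01600 - 0.07606j
  term(m=+3) = 0.05614 - 0.09258j   from Y*(Ω₁)=-0.34052 - 0.02414j, Y(Ω₂)=-0.14486 + 0.28214j
  term(m=+4) = -0.01956 - 0.01739j   from Y*(Ω₁)=0.08978 + 0.19617j, Y(Ω₂)=-0.11103 + 0.04889j
  term(m=+5) = -0.05500 + 0.04288j   from Y*(Ω₁)=-0.13088 + 0.17522j, Y(Ω₂)=0.30759 + 0.08412j
  term(m=+6) = 0.04454 + 0.08542j   from Y*(Ω₁)=0.44423 + 0.06331j, Y(Ω₂)=0.12512 + 0.17447j
  term(m=+7) = -0.10046 + 0.03095j   from Y*(Ω₁)=-0.12248 - 0.32694j, Y(Ω₂)=0.01792 - 0.30057j
  term(m=+8) = 0.00767 + 0.06514j   from Y*(Ω₁)=-0.09226 + 0.10683j, Y(Ω₂)=0.31378 - 0.34277j
Total Σ_m = -0.16532 + 0.00000j. Multiply by 0.739198: -0.12220 + 0.00000j. P_8(cos γ) = -0.122201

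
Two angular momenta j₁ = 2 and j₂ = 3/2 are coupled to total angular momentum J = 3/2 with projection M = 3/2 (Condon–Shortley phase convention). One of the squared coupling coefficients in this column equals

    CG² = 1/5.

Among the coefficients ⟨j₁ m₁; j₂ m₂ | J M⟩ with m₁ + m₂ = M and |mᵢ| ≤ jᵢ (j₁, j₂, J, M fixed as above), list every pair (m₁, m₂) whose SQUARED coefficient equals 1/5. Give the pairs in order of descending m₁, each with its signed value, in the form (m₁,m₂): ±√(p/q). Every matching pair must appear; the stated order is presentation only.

Admissible pairs with m₁+m₂ = M = 3/2: (0,3/2), (1,1/2), (2,-1/2)
  (m₁,m₂)=(2,-1/2): CG² = 2/5, CG = +√(2/5)
  (m₁,m₂)=(1,1/2): CG² = 2/5, CG = −√(2/5)
  (m₁,m₂)=(0,3/2): CG² = 1/5, CG = +√(1/5)   ← matches the target
Pairs with CG² = 1/5: (0,3/2): +√(1/5)

(0,3/2): +√(1/5)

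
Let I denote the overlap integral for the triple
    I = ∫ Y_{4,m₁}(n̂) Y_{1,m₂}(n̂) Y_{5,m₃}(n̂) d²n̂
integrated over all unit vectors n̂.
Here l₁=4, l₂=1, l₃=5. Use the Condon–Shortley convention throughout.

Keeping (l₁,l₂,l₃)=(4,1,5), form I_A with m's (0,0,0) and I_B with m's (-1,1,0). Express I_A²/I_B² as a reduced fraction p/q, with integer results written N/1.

Same 4,1,5: normalisation and zero-m 3j drop out of the ratio.
A: Δ: 0! 8! 2! / 11! → 1/495; sum: t=0:+1/576 = 1/576; 3j²(4 1 5; 0 0 0) = Δ·Π!·Σ² = 5/99  (sign -1)
B: Δ: 0! 8! 2! / 11! → 1/495; sum: t=0:+1/1440 = 1/1440; 3j²(4 1 5; -1 1 0) = Δ·Π!·Σ² = 2/99  (sign -1)
I_A²/I_B² = (5/99)/(2/99) = 5/2

5/2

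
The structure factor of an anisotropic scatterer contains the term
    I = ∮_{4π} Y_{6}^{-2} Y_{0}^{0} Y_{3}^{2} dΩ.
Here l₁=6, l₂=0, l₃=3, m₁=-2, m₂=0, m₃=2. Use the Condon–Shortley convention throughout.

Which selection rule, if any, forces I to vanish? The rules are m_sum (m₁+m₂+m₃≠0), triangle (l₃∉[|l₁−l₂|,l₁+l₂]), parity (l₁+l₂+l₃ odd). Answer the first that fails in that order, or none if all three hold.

triangle

azimuthal sum: -2 + 0 + 2 = 0  ✓
l₃ must lie in [6,6]; have l₃=3  ✗
L = 6 + 0 + 3 = 9 (odd)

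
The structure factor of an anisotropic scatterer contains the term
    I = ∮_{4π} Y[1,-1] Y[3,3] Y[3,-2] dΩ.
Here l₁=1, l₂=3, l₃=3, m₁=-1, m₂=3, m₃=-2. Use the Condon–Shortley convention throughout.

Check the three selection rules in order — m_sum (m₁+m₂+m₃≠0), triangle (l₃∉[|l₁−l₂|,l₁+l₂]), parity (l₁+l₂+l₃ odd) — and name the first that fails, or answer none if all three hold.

parity

azimuthal sum: -1 + 3 − 2 = 0  ✓
2 ≤ 3 ≤ 4 (triangle on l)  ✓
L = 1 + 3 + 3 = 7 (odd)  ✗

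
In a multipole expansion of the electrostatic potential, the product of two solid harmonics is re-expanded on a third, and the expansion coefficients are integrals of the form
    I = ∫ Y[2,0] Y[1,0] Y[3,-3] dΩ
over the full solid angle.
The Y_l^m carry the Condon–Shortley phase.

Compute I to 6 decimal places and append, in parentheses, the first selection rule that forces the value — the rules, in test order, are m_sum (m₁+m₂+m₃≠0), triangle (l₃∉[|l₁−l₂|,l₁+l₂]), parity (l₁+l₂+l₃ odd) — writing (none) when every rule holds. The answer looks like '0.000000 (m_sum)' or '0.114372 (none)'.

0.000000 (m_sum)

Σmᵢ = -3 ≠ 0, so the φ-integral vanishes; I = 0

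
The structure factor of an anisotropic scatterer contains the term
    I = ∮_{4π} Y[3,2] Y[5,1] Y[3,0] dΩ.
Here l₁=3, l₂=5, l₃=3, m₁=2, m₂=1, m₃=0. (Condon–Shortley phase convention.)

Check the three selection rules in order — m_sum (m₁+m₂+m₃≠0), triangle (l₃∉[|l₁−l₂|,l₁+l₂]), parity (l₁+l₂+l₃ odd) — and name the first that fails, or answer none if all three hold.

m_sum

m₁+m₂+m₃ = 2 + 1 + 0 = 3  ✗
triangle: |3−5|=2 ≤ l₃=3 ≤ 3+5=8
parity: l₁+l₂+l₃ = 11 is odd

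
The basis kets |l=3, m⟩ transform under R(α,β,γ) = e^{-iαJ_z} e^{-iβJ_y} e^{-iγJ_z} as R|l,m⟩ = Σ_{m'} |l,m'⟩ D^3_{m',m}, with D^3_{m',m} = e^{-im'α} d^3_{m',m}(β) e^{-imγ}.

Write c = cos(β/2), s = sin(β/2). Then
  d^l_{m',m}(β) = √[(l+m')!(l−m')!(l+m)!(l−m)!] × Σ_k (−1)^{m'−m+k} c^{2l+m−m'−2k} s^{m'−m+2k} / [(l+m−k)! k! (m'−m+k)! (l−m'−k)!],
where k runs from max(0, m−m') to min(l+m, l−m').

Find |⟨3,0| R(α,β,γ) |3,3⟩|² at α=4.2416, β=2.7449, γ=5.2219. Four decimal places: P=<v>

P=0.0010

Split into d^3_{0,3}(β=2.7449) × two z-phases.
With c≡cos(β/2)=0.197048 and s≡sin(β/2)=0.980394, N=[6·6·720·1]^{1/2}=160.996894
The bounds max(0,m−m')=3 and min(l+m,l−m')=3 give 1 term
  k=3: (−1)^0·160.9969/(36)·0.1970^3·0.9804^3 = +0.032243
d^3_{0,3}(2.7449) = +0.032243
|D^3_{0,3}|² = |d^3_{0,3}(β)|² = (+0.032243)² = 0.001040 (the z-rotation phases have unit modulus)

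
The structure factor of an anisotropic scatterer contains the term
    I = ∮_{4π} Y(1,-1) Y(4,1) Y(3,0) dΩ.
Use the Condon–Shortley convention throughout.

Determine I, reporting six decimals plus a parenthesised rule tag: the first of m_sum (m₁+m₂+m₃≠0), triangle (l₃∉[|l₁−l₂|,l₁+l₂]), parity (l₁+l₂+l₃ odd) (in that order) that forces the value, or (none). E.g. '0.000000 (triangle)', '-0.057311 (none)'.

Rules hold: Σm=0, L=8 even, 3≤3≤5.
N = 3·9·7 = 189
Δ = 2!·0!·6!/9! = 1/252
Racah Σ t=1..1: t=1:−1/36 = -1/36
⇒ 3j(1 4 3; 0 0 0)² = 4/63, sgn +1
Racah Σ t=2..2: t=2:+1/72 = 1/72
⇒ 3j(1 4 3; -1 1 0)² = 5/126, sgn -1
4πI² = N·(3j₀)²·(3jₘ)² = 10/21
I = -1·√(0.47619/4π) = -0.19466390
No selection rule forces the value: the integral is nonzero (none).

-0.194664 (none)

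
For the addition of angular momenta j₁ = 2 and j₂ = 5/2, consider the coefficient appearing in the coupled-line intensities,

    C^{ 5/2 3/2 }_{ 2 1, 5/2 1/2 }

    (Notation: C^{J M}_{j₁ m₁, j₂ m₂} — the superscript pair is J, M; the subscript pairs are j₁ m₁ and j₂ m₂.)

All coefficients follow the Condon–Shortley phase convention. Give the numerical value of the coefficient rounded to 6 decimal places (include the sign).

triangle: 2!×2!×3!/8! = 24/40320
(j±m)!: 3!×1!×3!×2!×4!×1! = 1728
prefactor² = (2J+1)×Δ×N² = 216/35
  k=0: +1/(0!×2!×1!×3!×1!×0!) = 1/12
  k=1: −1/(1!×1!×0!×2!×2!×1!) = -1/4
Σ = -1/6  ⇒  CG² = 216/35×(-1/6)² = 6/35
CG = −√(6/35) = -0.414039

−√(6/35) = -0.414039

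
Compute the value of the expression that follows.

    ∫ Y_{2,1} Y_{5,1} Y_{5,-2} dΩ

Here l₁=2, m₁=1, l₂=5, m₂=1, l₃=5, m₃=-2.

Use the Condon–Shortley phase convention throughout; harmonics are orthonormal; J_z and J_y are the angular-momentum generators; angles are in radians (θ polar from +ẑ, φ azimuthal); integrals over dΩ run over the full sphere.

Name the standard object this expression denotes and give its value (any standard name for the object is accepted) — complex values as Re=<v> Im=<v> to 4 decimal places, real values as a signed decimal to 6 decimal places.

Gaunt coefficient, +0.104819

This is a Gaunt coefficient — the integral of a triple product of spherical harmonics over the sphere.
m-sum 0 ✓  L=12 even ✓  3≤5≤7 ✓
Π(2lᵢ+1) = 5×11×11 = 605
triangle coeff Δ(2,5,5) = 1/38610
Σ_t [0,2]: t=0:+1/2880 t=1:−1/576 t=2:+1/2880 = -1/960
(3j)²=10/429 [(2 5 5; 0 0 0)], sign=+1
Σ_t [0,1]: t=0:+1/2880 t=1:−1/1440 = -1/2880
(3j)²=7/715 [(2 5 5; 1 1 -2)], sign=+1
⇒ 4πI² = 70/507
I = (+1)√(70/507/(4π)) = 0.10481902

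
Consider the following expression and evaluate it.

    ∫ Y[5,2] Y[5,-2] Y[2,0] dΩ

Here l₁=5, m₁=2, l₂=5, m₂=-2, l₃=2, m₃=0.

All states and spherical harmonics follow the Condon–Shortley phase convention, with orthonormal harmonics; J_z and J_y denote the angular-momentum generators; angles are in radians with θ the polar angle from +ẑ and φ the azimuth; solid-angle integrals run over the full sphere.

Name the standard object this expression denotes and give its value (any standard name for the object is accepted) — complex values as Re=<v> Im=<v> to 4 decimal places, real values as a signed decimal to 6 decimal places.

Gaunt coefficient, +0.097044

This is a Gaunt coefficient — the integral of a triple product of spherical harmonics over the sphere.
Checks pass: Σm=0; 12 even; l₃=2∈[0,10].
(2·5+1)(2·5+1)(2·2+1) = 605
Δ: 8! 2! 2! / 13! → 1/38610
sum: t=3:−1/2880 t=4:+1/576 t=5:−1/2880 = 1/960
3j²(5 5 2; 0 0 0) = Δ·Π!·Σ² = 10/429  (sign +1)
sum: t=1:−1/20160 t=2:+1/1440 t=3:−1/2880 = 1/3360
3j²(5 5 2; 2 -2 0) = Δ·Π!·Σ² = 6/715  (sign +1)
combine: 4πI² = 605·10/429·6/715 = 20/169
take √, sign +1: I = 0.09704356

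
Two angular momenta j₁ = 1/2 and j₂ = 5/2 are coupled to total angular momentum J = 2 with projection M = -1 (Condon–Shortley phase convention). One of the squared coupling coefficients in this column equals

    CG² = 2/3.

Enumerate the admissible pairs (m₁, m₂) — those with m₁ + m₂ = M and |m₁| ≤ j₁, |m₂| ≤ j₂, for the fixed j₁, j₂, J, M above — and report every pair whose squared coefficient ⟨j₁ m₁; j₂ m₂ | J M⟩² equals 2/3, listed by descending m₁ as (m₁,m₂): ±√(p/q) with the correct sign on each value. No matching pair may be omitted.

(1/2,-3/2): +√(2/3)

Admissible pairs with m₁+m₂ = M = -1: (-1/2,-1/2), (1/2,-3/2)
  (m₁,m₂)=(1/2,-3/2): CG² = 2/3, CG = +√(2/3)   ← matches the target
  (m₁,m₂)=(-1/2,-1/2): CG² = 1/3, CG = −√(1/3)
Pairs with CG² = 2/3: (1/2,-3/2): +√(2/3)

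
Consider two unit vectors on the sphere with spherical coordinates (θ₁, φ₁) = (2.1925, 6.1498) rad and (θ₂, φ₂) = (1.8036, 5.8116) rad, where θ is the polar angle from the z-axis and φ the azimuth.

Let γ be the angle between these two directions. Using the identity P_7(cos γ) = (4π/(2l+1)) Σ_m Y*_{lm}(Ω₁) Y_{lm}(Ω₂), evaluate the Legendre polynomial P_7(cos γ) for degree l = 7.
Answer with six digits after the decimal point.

-0.407840

Summing Y*_{l m}(θ₁,φ₁)·Y_{l m}(θ₂,φ₂) over m ∈ [−7, 7]; prefactor 4π/(2·7+1) = 0.837758:
  m=-7: (0.069765, -0.094271) × (-0.407680, -0.065584) = (-0.034624, 0.033857)  (running Σ = (-0.034624, 0.033857))
  m=-6: (-0.218977, 0.225608) × (0.348631, -0.112477) = (-0.050967, 0.103284)  (running Σ = (-0.085591, 0.137141))
  m=-5: (0.348925, -0.274696) × (0.069836, -0.069595) = (0.005250, -0.043467)  (running Σ = (-0.080341, 0.093673))
  m=-4: (-0.226533, 0.133809) × (-0.108703, 0.332984) = (-0.019931, -0.089977)  (running Σ = (-0.100272, 0.003696))
  m=-3: (-0.160563, 0.067915) × (-0.001707, -0.010850) = (0.001011, 0.001626)  (running Σ = (-0.099261, 0.005322))
  m=-2: (0.340320, -0.093004) × (-0.191659, -0.264180) = (-0.089795, -0.072081)  (running Σ = (-0.189056, -0.066758))
  m=-1: (0.029893, -0.004011) × (0.046941, 0.023938) = (0.001499, 0.000527)  (running Σ = (-0.187557, -0.066231))
  m=0: (-0.352218, -0.000000) × (0.317160, 0.000000) = (-0.111709, -0.000000)  (running Σ = (-0.299267, -0.066231))
  m=1: (-0.029893, -0.004011) × (-0.046941, 0.023938) = (0.001499, -0.000527)  (running Σ = (-0.297767, -0.066758))
  m=2: (0.340320, 0.093004) × (-0.191659, 0.264180) = (-0.089795, 0.072081)  (running Σ = (-0.387562, 0.005322))
  m=3: (0.160563, 0.067915) × (0.001707, -0.010850) = (0.001011, -0.001626)  (running Σ = (-0.386551, 0.003696))
  m=4: (-0.226533, -0.133809) × (-0.108703, -0.332984) = (-0.019931, 0.089977)  (running Σ = (-0.406483, 0.093673))
  m=5: (-0.348925, -0.274696) × (-0.069836, -0.069595) = (0.005250, 0.043467)  (running Σ = (-0.401233, 0.137141))
  m=6: (-0.218977, -0.225608) × (0.348631, 0.112477) = (-0.050967, -0.103284)  (running Σ = (-0.452199, 0.033857))
  m=7: (-0.069765, -0.094271) × (0.407680, -0.065584) = (-0.034624, -0.033857)  (running Σ = (-0.486824, -0.000000))
Σ over m = (-0.486824, -0.000000); ×(4π/15) → (-0.407840, -0.000000). Real part: -0.407840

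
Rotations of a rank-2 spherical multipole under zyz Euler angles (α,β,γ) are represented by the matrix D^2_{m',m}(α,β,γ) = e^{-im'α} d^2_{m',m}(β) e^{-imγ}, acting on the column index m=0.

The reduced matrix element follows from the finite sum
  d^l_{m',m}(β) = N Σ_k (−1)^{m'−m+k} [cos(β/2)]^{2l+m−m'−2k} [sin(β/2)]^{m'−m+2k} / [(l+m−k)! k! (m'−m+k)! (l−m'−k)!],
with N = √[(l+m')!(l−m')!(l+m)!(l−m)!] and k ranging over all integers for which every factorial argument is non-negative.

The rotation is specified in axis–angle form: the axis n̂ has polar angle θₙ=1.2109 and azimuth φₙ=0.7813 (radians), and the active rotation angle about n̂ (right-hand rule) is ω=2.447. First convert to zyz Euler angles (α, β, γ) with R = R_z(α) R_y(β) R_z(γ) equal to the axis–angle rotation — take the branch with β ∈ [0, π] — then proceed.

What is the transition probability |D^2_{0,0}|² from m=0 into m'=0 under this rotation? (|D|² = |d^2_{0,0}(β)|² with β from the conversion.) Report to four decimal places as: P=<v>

P=0.0023

Axis–angle → zyz. n̂ = (sinθₙcosφₙ, sinθₙsinφₙ, cosθₙ) = (+0.664511, +0.659087, +0.352177), ω = 2.4470.
R = I cosω + sinω [n̂]ₓ + (1−cosω) n̂n̂ᵀ gives
  R = [+0.012530, +0.549051, +0.835695; +0.999889, -0.000166, -0.014882; -0.008032, +0.835789, -0.548993]
β = atan2(√(R₁₃²+R₂₃²), R₃₃) = 2.151955; α = atan2(R₂₃, R₁₃) mod 2π = 6.265379; γ = atan2(R₃₂, −R₃₁) mod 2π = 1.561186
Split into d^2_{0,0}(β=2.1520) × two z-phases.
Half-angle: c=0.474872, s=0.880055. N=√(2·2·2·2)=4.000000
The bounds max(0,m−m')=0 and min(l+m,l−m')=2 give 3 terms
  k=0: (−1)^0·4.0000/(4)·0.4749^4·0.8801^0 = +0.050852
  k=1: (−1)^1·4.0000/(1)·0.4749^2·0.8801^2 = -0.698607
  k=2: (−1)^2·4.0000/(4)·0.4749^0·0.8801^4 = +0.599845
d^2_{0,0}(2.1520) = +0.050852 -0.698607 +0.599845 = -0.047911
|D^2_{0,0}|² = |d^2_{0,0}(β)|² = (-0.047911)² = 0.002295 (the z-rotation phases have unit modulus)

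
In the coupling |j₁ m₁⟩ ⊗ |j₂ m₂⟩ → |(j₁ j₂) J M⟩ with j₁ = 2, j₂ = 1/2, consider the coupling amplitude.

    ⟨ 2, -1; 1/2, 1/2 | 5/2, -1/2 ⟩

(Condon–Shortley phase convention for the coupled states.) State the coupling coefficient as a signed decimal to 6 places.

j₁+j₂−J=0  J+j₁−j₂=4  J−j₁+j₂=1  j₁+j₂+J+1=6
(j₁±m₁, j₂±m₂, J±M) = (1,3,1,0,2,3)
P² = 72/5
sum k=0..0:
  [0] +1/6 = 1/6
S = 1/6
C² = P²·S² = 2/5 ; C = +0.632456

+√(2/5) = +0.632456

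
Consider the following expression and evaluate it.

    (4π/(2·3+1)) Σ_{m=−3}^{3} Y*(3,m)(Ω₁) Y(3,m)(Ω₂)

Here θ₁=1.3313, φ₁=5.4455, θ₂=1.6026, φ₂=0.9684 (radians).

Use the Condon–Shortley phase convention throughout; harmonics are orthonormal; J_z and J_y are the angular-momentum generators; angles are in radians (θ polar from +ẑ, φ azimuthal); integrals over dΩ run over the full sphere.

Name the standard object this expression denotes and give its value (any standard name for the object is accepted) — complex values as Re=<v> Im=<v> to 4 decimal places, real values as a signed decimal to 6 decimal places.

This sum is the spherical-harmonic addition theorem: it equals the Legendre polynomial P_l(cos γ) of the angle γ between the two directions.
Summing Y*_{l m}(θ₁,φ₁)·Y_{l m}(θ₂,φ₂) over m ∈ [−3, 3]; prefactor 4π/(2·3+1) = 1.795196:
  term(m=-3) = +0.103369+0.121273i   from Y*(Ω₁)=-0.309406-0.224900i, Y(Ω₂)=-0.405005-0.097564i
  term(m=-2) = +0.006620-0.003368i   from Y*(Ω₁)=-0.023882-0.227537i, Y(Ω₂)=+0.011619+0.030314i
  term(m=-1) = -0.016904-0.070514i   from Y*(Ω₁)=-0.150984+0.167660i, Y(Ω₂)=-0.182102+0.264814i
  term(m=+0) = -0.008553-0.000000i   from Y*(Ω₁)=-0.240661-0.000000i, Y(Ω₂)=+0.035539+0.000000i
  term(m=+1) = -0.016904+0.070514i   from Y*(Ω₁)=+0.150984+0.167660i, Y(Ω₂)=+0.182102+0.264814i
  term(m=+2) = +0.006620+0.003368i   from Y*(Ω₁)=-0.023882+0.227537i, Y(Ω₂)=+0.011619-0.030314i
  term(m=+3) = +0.103369-0.121273i   from Y*(Ω₁)=+0.309406-0.224900i, Y(Ω₂)=+0.405005-0.097564i
Σ over m = +0.177617+0.000000i; ×(4π/7) → +0.318857+0.000000i. Real part: 0.318857

Legendre polynomial (addition theorem), +0.318857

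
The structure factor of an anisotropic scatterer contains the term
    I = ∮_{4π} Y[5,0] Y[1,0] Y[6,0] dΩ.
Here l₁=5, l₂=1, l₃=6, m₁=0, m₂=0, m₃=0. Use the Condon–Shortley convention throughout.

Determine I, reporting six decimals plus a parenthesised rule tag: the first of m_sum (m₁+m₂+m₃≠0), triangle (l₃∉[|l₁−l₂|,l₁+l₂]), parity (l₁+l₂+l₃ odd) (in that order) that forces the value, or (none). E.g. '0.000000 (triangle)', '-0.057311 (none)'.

0.245154 (none)

m-sum 0 ✓  L=12 even ✓  4≤6≤6 ✓
Π(2lᵢ+1) = 11×3×13 = 429
triangle coeff Δ(5,1,6) = 1/858
Σ_t [0,0]: t=0:+1/14400 = 1/14400
(3j)²=6/143 [(5 1 6; 0 0 0)], sign=+1
(m-triple is (0,0,0) — same symbol as above.)
⇒ 4πI² = 108/143
I = (+1)√(108/143/(4π)) = 0.24515397
No selection rule forces the value: the integral is nonzero (none).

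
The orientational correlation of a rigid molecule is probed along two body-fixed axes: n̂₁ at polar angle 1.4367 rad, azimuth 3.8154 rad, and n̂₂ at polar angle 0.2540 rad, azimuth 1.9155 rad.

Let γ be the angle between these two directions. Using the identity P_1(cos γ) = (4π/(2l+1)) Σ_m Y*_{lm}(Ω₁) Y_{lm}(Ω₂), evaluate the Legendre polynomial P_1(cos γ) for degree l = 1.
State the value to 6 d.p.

0.048923

Term-by-term m-sum for l=1 (normalisation 4π/3 = 4.188790):
  m=-1: (-0.26756 - 0.21364j) × (-0.02934 - 0.08171j) = -0.00961 + 0.02813j  (running Σ = -0.00961 + 0.02813j)
  m=0: (0.06532 + 0.00000j) × (0.47293 + 0.00000j) = 0.03089 + 0.00000j  (running Σ = 0.02129 + 0.02813j)
  m=1: (0.26756 - 0.21364j) × (0.02934 - 0.08171j) = -0.00961 - 0.02813j  (running Σ = 0.01168 + 0.00000j)
Total Σ_m = 0.01168 + 0.00000j. Multiply by 4.188790: 0.04892 + 0.00000j. P_1(cos γ) = 0.048923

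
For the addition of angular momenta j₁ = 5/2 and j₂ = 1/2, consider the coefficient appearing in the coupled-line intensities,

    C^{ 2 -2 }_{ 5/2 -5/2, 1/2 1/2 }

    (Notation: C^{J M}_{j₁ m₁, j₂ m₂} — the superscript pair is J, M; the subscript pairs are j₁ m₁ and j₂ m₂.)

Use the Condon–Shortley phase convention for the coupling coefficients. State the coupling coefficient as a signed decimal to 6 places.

triangle: 1!·4!·0!/6! = 24/720
(j±m)!: 0!·5!·1!·0!·0!·4! = 2880
prefactor² = (2J+1)·Δ·N² = 480
  k=1: −1/(1!·0!·4!·0!·0!·0!) = -1/24
Σ = -1/24  ⇒  CG² = 480·(-1/24)² = 5/6
CG = −√(5/6) = -0.912871

−√(5/6) = -0.912871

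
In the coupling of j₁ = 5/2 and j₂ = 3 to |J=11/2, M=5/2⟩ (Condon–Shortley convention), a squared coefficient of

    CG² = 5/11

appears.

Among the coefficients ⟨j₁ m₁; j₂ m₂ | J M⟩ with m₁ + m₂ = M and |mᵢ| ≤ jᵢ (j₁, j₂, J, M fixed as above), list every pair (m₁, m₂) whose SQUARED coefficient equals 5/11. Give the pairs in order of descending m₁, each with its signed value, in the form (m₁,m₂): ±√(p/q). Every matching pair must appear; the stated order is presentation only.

(3/2,1): +√(5/11)

Admissible pairs with m₁+m₂ = M = 5/2: (-1/2,3), (1/2,2), (3/2,1), (5/2,0)
  (m₁,m₂)=(5/2,0): CG² = 4/33, CG = +√(4/33)
  (m₁,m₂)=(3/2,1): CG² = 5/11, CG = +√(5/11)   ← matches the target
  (m₁,m₂)=(1/2,2): CG² = 4/11, CG = +√(4/11)
  (m₁,m₂)=(-1/2,3): CG² = 2/33, CG = +√(2/33)
Pairs with CG² = 5/11: (3/2,1): +√(5/11)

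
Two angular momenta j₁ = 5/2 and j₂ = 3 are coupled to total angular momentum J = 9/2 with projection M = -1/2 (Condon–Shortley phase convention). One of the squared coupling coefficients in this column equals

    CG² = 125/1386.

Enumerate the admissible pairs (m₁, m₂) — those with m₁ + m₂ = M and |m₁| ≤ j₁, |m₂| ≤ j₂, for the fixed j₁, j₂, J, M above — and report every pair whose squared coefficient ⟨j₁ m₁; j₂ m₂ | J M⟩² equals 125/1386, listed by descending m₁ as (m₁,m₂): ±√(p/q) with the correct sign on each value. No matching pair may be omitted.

Admissible pairs with m₁+m₂ = M = -1/2: (-5/2,2), (-3/2,1), (-1/2,0), (1/2,-1), (3/2,-2), (5/2,-3)
  (m₁,m₂)=(5/2,-3): CG² = 5/231, CG = +√(5/231)
  (m₁,m₂)=(3/2,-2): CG² = 361/1386, CG = +√(361/1386)
  (m₁,m₂)=(1/2,-1): CG² = 160/693, CG = +√(160/693)
  (m₁,m₂)=(-1/2,0): CG² = 10/231, CG = −√(10/231)
  (m₁,m₂)=(-3/2,1): CG² = 35/99, CG = −√(35/99)
  (m₁,m₂)=(-5/2,2): CG² = 125/1386, CG = −√(125/1386)   ← matches the target
Pairs with CG² = 125/1386: (-5/2,2): −√(125/1386)

(-5/2,2): −√(125/1386)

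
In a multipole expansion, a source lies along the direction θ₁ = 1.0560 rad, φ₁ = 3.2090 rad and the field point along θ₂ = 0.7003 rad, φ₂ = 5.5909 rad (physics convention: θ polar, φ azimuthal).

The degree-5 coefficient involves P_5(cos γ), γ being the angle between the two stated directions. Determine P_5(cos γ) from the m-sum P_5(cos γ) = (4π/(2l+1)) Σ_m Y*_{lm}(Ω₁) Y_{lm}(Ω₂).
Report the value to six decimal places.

-0.056411

Expand P_5 via completeness: Σ_{m} conj(Y_{5,m}) at Ω₁ times Y_{5,m} at Ω₂ —
  [-5]  conj(Y_{5,-5})(Ω₁) = -0.21881 - 0.07667j ; Y_{5,-5}(Ω₂) = -0.04898 - 0.01622j ; Δ = 0.00947 + 0.00730j
  [-4]  conj(Y_{5,-4})(Ω₁) = 0.39976 + 0.11048j ; Y_{5,-4}(Ω₂) = -0.18030 + 0.07044j ; Δ = -0.07986 + 0.00824j
  [-3]  conj(Y_{5,-3})(Ω₁) = -0.26408 - 0.05414j ; Y_{5,-3}(Ω₂) = -0.19130 + 0.34518j ; Δ = 0.06921 - 0.08080j
  [-2]  conj(Y_{5,-2})(Ω₁) = -0.17086 - 0.02317j ; Y_{5,-2}(Ω₂) = 0.07514 + 0.39882j ; Δ = -0.00360 - 0.06988j
  [-1]  conj(Y_{5,-1})(Ω₁) = 0.32257 + 0.02178j ; Y_{5,-1}(Ω₂) = -0.00104 - 0.00087j ; Δ = -0.00032 - 0.00030j
  [+0]  conj(Y_{5,0})(Ω₁) = 0.09979 + 0.00000j ; Y_{5,0}(Ω₂) = -0.39267 + 0.00000j ; Δ = -0.03919 + 0.00000j
  [+1]  conj(Y_{5,1})(Ω₁) = -0.32257 + 0.02178j ; Y_{5,1}(Ω₂) = 0.00104 - 0.00087j ; Δ = -0.00032 + 0.00030j
  [+2]  conj(Y_{5,2})(Ω₁) = -0.17086 + 0.02317j ; Y_{5,2}(Ω₂) = 0.07514 - 0.39882j ; Δ = -0.00360 + 0.06988j
  [+3]  conj(Y_{5,3})(Ω₁) = 0.26408 - 0.05414j ; Y_{5,3}(Ω₂) = 0.19130 + 0.34518j ; Δ = 0.06921 + 0.08080j
  [+4]  conj(Y_{5,4})(Ω₁) = 0.39976 - 0.11048j ; Y_{5,4}(Ω₂) = -0.18030 - 0.07044j ; Δ = -0.07986 - 0.00824j
  [+5]  conj(Y_{5,5})(Ω₁) = 0.21881 - 0.07667j ; Y_{5,5}(Ω₂) = 0.04898 - 0.01622j ; Δ = 0.00947 - 0.00730j
Σ over m = -0.04938 - 0.00000j; ×(4π/11) → -0.05641 - 0.00000j. Real part: -0.056411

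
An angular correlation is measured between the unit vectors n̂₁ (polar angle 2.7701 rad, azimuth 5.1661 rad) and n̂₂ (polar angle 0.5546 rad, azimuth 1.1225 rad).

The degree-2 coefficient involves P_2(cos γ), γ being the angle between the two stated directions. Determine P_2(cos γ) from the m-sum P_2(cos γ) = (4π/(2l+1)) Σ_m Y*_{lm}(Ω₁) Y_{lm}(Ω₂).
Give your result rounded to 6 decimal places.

0.743921

Expand P_2 via completeness: Σ_{m} conj(Y_{2,m}) at Ω₁ times Y_{2,m} at Ω₂ —
  m=-2: (-0.03134 - 0.04011j) × (-0.06687 - 0.08368j) = -0.00126 + 0.00530j  (running Σ = -0.00126 + 0.00530j)
  m=-1: (-0.11453 + 0.23487j) × (0.14990 - 0.31167j) = 0.05603 + 0.07090j  (running Σ = 0.05477 + 0.07621j)
  m=0: (0.50610 + 0.00000j) × (0.36840 + 0.00000j) = 0.18645 + 0.00000j  (running Σ = 0.24122 + 0.07621j)
  m=1: (0.11453 + 0.23487j) × (-0.14990 - 0.31167j) = 0.05603 - 0.07090j  (running Σ = 0.29726 + 0.00530j)
  m=2: (-0.03134 + 0.04011j) × (-0.06687 + 0.08368j) = -0.00126 - 0.00530j  (running Σ = 0.29600 - 0.00000j)
Accumulated sum 0.29600 - 0.00000j; after 4π/(2l+1) scaling, 0.74392 - 0.00000j ⇒ P_2 = 0.743921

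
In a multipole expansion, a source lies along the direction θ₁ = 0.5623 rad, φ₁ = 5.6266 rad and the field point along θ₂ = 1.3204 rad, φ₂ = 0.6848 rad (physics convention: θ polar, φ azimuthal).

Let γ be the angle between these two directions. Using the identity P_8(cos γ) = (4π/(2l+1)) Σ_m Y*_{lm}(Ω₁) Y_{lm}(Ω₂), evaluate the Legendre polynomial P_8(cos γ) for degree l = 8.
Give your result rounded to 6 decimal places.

Addition theorem: P_8(cos γ) = (4π/17) Σ_m Y*_{lm}(Ω₁) Y_{lm}(Ω₂), m = −8…8:
  [-8]  conj(Y_{8,-8})(Ω₁) = +0.001730+0.002885i ; Y_{8,-8}(Ω₂) = +0.277328+0.288295i ; Δ = -0.000352+0.001299i
  [-7]  conj(Y_{8,-7})(Ω₁) = -0.002478+0.021209i ; Y_{8,-7}(Ω₂) = +0.033199+0.407905i ; Δ = -0.008734-0.000307i
  [-6]  conj(Y_{8,-6})(Ω₁) = -0.058758+0.060248i ; Y_{8,-6}(Ω₂) = +0.013960-0.020248i ; Δ = +0.000400+0.002031i
  [-5]  conj(Y_{8,-5})(Ω₁) = -0.226951+0.032291i ; Y_{8,-5}(Ω₂) = +0.343367-0.099632i ; Δ = -0.074710+0.033699i
  [-4]  conj(Y_{8,-4})(Ω₁) = -0.373158-0.211309i ; Y_{8,-4}(Ω₂) = +0.096343+0.041005i ; Δ = -0.027286-0.035659i
  [-3]  conj(Y_{8,-3})(Ω₁) = -0.190123-0.450991i ; Y_{8,-3}(Ω₂) = -0.141902-0.270187i ; Δ = -0.094873+0.115365i
  [-2]  conj(Y_{8,-2})(Ω₁) = +0.041972-0.159299i ; Y_{8,-2}(Ω₂) = +0.031471-0.154304i ; Δ = -0.023260-0.011490i
  [-1]  conj(Y_{8,-1})(Ω₁) = -0.277432+0.213802i ; Y_{8,-1}(Ω₂) = -0.214611+0.175258i ; Δ = +0.022069-0.094506i
  [+0]  conj(Y_{8,0})(Ω₁) = -0.293440-0.000000i ; Y_{8,0}(Ω₂) = -0.171982+0.000000i ; Δ = +0.050466+0.000000i
  [+1]  conj(Y_{8,1})(Ω₁) = +0.277432+0.213802i ; Y_{8,1}(Ω₂) = +0.214611+0.175258i ; Δ = +0.022069+0.094506i
  [+2]  conj(Y_{8,2})(Ω₁) = +0.041972+0.159299i ; Y_{8,2}(Ω₂) = +0.031471+0.154304i ; Δ = -0.023260+0.011490i
  [+3]  conj(Y_{8,3})(Ω₁) = +0.190123-0.450991i ; Y_{8,3}(Ω₂) = +0.141902-0.270187i ; Δ = -0.094873-0.115365i
  [+4]  conj(Y_{8,4})(Ω₁) = -0.373158+0.211309i ; Y_{8,4}(Ω₂) = +0.096343-0.041005i ; Δ = -0.027286+0.035659i
  [+5]  conj(Y_{8,5})(Ω₁) = +0.226951+0.032291i ; Y_{8,5}(Ω₂) = -0.343367-0.099632i ; Δ = -0.074710-0.033699i
  [+6]  conj(Y_{8,6})(Ω₁) = -0.058758-0.060248i ; Y_{8,6}(Ω₂) = +0.013960+0.020248i ; Δ = +0.000400-0.002031i
  [+7]  conj(Y_{8,7})(Ω₁) = +0.002478+0.021209i ; Y_{8,7}(Ω₂) = -0.033199+0.407905i ; Δ = -0.008734+0.000307i
  [+8]  conj(Y_{8,8})(Ω₁) = +0.001730-0.002885i ; Y_{8,8}(Ω₂) = +0.277328-0.288295i ; Δ = -0.000352-0.001299i
Σ over m = -0.363025+0.000000i; ×(4π/17) → -0.268347+0.000000i. Real part: -0.268347

-0.268347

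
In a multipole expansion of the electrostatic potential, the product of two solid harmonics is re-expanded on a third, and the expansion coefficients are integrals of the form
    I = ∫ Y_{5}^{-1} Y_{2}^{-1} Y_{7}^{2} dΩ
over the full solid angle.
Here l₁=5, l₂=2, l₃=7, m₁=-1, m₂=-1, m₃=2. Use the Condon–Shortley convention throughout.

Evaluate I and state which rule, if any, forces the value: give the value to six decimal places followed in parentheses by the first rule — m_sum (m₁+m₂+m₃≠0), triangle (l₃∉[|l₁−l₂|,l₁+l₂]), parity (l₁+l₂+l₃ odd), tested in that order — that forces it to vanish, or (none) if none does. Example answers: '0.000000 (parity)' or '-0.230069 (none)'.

0.232242 (none)

Rules hold: Σm=0, L=14 even, 3≤7≤7.
N = 11·5·15 = 825
Δ = 0!·10!·4!/15! = 1/15015
Racah Σ t=0..0: t=0:+1/57600 = 1/57600
⇒ 3j(5 2 7; 0 0 0)² = 21/715, sgn -1
Racah Σ t=0..0: t=0:+1/103680 = 1/103680
⇒ 3j(5 2 7; -1 -1 2)² = 4/143, sgn -1
4πI² = N·(3j₀)²·(3jₘ)² = 1260/1859
I = +1·√(0.677784/4π) = 0.23224194
No selection rule forces the value: the integral is nonzero (none).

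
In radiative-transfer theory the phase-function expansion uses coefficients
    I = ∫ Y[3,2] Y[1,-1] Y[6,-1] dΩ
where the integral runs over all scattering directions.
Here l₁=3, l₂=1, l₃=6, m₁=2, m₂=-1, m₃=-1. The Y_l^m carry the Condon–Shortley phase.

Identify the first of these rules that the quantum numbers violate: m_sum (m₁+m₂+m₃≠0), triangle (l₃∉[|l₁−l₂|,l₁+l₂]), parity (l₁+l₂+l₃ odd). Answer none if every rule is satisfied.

triangle

m₁+m₂+m₃ = 2 − 1 − 1 = 0  ✓
triangle: need |l₁−l₂| ≤ l₃ ≤ l₁+l₂ = [2,4]; l₃=6 is outside  ✗
parity: l₁+l₂+l₃ = 10 is even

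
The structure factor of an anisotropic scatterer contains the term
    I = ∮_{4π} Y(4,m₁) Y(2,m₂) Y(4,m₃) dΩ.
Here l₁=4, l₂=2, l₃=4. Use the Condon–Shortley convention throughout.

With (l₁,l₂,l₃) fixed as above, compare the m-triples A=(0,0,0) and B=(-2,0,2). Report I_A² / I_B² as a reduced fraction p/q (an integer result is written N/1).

Same 4,2,4: normalisation and zero-m 3j drop out of the ratio.
A: Δ: 2! 6! 2! / 11! → 1/13860; sum: t=0:+1/192 t=1:−1/36 t=2:+1/192 = -5/288; 3j²(4 2 4; 0 0 0) = Δ·Π!·Σ² = 20/693  (sign -1)
B: Δ: 2! 6! 2! / 11! → 1/13860; sum: t=0:+1/2880 t=1:−1/120 t=2:+1/192 = -1/360; 3j²(4 2 4; -2 0 2) = Δ·Π!·Σ² = 16/3465  (sign -1)
I_A²/I_B² = (20/693)/(16/3465) = 25/4

25/4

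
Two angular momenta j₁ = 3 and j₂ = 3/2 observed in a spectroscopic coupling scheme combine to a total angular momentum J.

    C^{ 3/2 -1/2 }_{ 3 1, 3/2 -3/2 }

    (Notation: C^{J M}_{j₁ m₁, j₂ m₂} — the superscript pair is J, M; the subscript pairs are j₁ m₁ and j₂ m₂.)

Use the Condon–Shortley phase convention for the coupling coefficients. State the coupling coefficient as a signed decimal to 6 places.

+0.338062

triangle: 3!×3!×0!/7! = 36/5040
(j±m)!: 4!×2!×0!×3!×1!×2! = 576
prefactor² = (2J+1)×Δ×N² = 576/35
  k=0: +1/(0!×3!×2!×0!×1!×0!) = 1/12
Σ = 1/12  ⇒  CG² = 576/35×(1/12)² = 4/35
CG = +√(4/35) = +0.338062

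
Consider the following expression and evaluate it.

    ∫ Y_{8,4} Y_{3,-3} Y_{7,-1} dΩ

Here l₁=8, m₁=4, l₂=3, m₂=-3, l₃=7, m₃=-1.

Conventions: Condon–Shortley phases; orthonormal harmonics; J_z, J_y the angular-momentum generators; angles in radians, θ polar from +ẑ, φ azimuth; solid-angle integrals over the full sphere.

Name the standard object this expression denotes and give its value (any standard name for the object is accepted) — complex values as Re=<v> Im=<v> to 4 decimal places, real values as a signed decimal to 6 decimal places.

Gaunt coefficient, -0.189449

This is a Gaunt coefficient — the integral of a triple product of spherical harmonics over the sphere.
m-sum 0 ✓  L=18 even ✓  5≤7≤11 ✓
Π(2lᵢ+1) = 17×7×15 = 1785
triangle coeff Δ(8,3,7) = 1/5290740
Σ_t [1,3]: t=1:−1/7257600 t=2:+1/2073600 t=3:−1/7257600 = 1/4838400
(3j)²=252/20995 [(8 3 7; 0 0 0)], sign=-1
Σ_t [0,0]: t=0:+1/46448640 = 1/46448640
(3j)²=2475/117572 [(8 3 7; 4 -3 -1)], sign=+1
⇒ 4πI² = 467775/1037153
I = (-1)√(467775/1037153/(4π)) = -0.18944893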